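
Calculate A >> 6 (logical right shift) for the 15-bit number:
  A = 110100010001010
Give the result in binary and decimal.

Logical shift right by 6: drop the bottom 6 bit(s), prepend 6 zero(s) on the left.
  110100010001010  ->  keep [110100010], discard [001010], prepend 000000
= 000000110100010

Answer: 000000110100010 (418)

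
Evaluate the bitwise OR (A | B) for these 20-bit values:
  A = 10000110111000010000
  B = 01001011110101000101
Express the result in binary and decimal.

Apply | to each column (1 where either bit is 1):
  10000110111000010000
| 01001011110101000101
----------------------
  11001111111101010101

Answer: 11001111111101010101 (851797)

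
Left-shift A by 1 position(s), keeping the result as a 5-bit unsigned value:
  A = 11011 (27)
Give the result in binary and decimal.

Shift left by 1: drop the top 1 bit(s), append 1 zero(s) on the right.
  11011  ->  discard [1], keep [1011], append 0
= 10110

Answer: 10110 (22)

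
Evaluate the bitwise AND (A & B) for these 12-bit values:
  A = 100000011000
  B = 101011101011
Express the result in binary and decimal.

Apply & to each column (1 only where both bits are 1):
  100000011000
& 101011101011
--------------
  100000001000

Answer: 100000001000 (2056)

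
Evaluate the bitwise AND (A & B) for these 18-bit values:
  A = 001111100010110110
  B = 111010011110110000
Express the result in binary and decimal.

Apply & to each column (1 only where both bits are 1):
  001111100010110110
& 111010011110110000
--------------------
  001010000010110000

Answer: 001010000010110000 (41136)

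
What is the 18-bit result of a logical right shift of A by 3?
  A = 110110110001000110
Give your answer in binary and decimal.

Logical shift right by 3: drop the bottom 3 bit(s), prepend 3 zero(s) on the left.
  110110110001000110  ->  keep [110110110001000], discard [110], prepend 000
= 000110110110001000

Answer: 000110110110001000 (28040)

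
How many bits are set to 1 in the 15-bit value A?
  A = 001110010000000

001110010000000
1-bits at positions (from bit 0 = LSB): 7, 10, 11, 12
Count = 4

Answer: 4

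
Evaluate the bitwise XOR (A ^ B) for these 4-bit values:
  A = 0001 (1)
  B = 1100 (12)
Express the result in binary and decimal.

Apply ^ to each column (1 where bits differ):
  0001
^ 1100
------
  1101

Answer: 1101 (13)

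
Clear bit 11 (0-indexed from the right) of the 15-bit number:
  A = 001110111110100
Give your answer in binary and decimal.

Mask = ~(1 << 11) = 111011111111111
Bit 11 of A is 1, so AND-ing with the mask clears it to 0.
  001110111110100
& 111011111111111
-----------------
  001010111110100

Answer: 001010111110100 (5620)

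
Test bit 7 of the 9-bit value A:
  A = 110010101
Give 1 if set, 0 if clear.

Bit 7 is the 8th from the right.
  110010101
   ^
That bit is 1.

Answer: 1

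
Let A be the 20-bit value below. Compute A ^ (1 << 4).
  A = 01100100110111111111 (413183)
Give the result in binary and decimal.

Mask = 1 << 4 = 00000000000000010000
Bit 4 of A is 1; XOR with the mask flips it to 0.
  01100100110111111111
^ 00000000000000010000
----------------------
  01100100110111101111

Answer: 01100100110111101111 (413167)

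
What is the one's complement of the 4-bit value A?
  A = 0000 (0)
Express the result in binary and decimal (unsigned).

Flip each bit (0->1, 1->0):
  0000
  1111

Answer: 1111 (15)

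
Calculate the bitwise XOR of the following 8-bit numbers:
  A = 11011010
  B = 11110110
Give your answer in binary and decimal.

Apply ^ to each column (1 where bits differ):
  11011010
^ 11110110
----------
  00101100

Answer: 00101100 (44)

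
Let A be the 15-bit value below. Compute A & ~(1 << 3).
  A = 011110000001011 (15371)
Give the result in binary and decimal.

Mask = ~(1 << 3) = 111111111110111
Bit 3 of A is 1, so AND-ing with the mask clears it to 0.
  011110000001011
& 111111111110111
-----------------
  011110000000011

Answer: 011110000000011 (15363)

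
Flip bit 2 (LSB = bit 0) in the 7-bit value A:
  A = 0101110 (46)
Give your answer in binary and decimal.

Mask = 1 << 2 = 0000100
Bit 2 of A is 1; XOR with the mask flips it to 0.
  0101110
^ 0000100
---------
  0101010

Answer: 0101010 (42)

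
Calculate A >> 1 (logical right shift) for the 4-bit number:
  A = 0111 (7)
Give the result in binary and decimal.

Logical shift right by 1: drop the bottom 1 bit(s), prepend 1 zero(s) on the left.
  0111  ->  keep [011], discard [1], prepend 0
= 0011

Answer: 0011 (3)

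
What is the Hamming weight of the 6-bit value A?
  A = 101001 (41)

101001
1-bits at positions (from bit 0 = LSB): 0, 3, 5
Count = 3

Answer: 3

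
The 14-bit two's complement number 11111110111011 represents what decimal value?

MSB is 1, so the value is negative. Find the magnitude:
1. Invert bits:  00000001000100
2. Add 1:        00000001000101  = 69
3. Apply sign:   -69

Answer: -69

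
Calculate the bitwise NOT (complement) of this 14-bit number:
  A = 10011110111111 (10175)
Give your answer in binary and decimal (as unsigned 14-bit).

Flip each bit (0->1, 1->0):
  10011110111111
  01100001000000

Answer: 01100001000000 (6208)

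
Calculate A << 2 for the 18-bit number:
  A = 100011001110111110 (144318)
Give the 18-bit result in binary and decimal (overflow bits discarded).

Shift left by 2: drop the top 2 bit(s), append 2 zero(s) on the right.
  100011001110111110  ->  discard [10], keep [0011001110111110], append 00
= 001100111011111000

Answer: 001100111011111000 (52984)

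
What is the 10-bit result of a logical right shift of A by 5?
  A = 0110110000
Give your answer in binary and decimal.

Logical shift right by 5: drop the bottom 5 bit(s), prepend 5 zero(s) on the left.
  0110110000  ->  keep [01101], discard [10000], prepend 00000
= 0000001101

Answer: 0000001101 (13)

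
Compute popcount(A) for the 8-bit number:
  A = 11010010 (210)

11010010
1-bits at positions (from bit 0 = LSB): 1, 4, 6, 7
Count = 4

Answer: 4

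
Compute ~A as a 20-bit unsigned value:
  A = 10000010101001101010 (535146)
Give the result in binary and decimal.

Flip each bit (0->1, 1->0):
  10000010101001101010
  01111101010110010101

Answer: 01111101010110010101 (513429)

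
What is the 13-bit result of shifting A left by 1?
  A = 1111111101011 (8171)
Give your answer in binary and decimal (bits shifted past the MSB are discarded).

Shift left by 1: drop the top 1 bit(s), append 1 zero(s) on the right.
  1111111101011  ->  discard [1], keep [111111101011], append 0
= 1111111010110

Answer: 1111111010110 (8150)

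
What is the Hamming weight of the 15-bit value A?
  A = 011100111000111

011100111000111
1-bits at positions (from bit 0 = LSB): 0, 1, 2, 6, 7, 8, 11, 12, 13
Count = 9

Answer: 9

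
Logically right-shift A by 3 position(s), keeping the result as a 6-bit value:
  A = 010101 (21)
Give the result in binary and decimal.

Logical shift right by 3: drop the bottom 3 bit(s), prepend 3 zero(s) on the left.
  010101  ->  keep [010], discard [101], prepend 000
= 000010

Answer: 000010 (2)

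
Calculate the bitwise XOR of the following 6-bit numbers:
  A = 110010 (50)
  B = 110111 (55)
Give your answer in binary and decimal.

Apply ^ to each column (1 where bits differ):
  110010
^ 110111
--------
  000101

Answer: 000101 (5)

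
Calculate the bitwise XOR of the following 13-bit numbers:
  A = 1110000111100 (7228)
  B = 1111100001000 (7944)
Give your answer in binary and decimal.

Apply ^ to each column (1 where bits differ):
  1110000111100
^ 1111100001000
---------------
  0001100110100

Answer: 0001100110100 (820)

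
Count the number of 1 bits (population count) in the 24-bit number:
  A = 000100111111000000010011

000100111111000000010011
1-bits at positions (from bit 0 = LSB): 0, 1, 4, 12, 13, 14, 15, 16, 17, 20
Count = 10

Answer: 10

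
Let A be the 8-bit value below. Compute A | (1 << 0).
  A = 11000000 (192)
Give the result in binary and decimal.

Mask = 1 << 0 = 00000001
Bit 0 of A is 0, so OR-ing with the mask flips it to 1.
  11000000
| 00000001
----------
  11000001

Answer: 11000001 (193)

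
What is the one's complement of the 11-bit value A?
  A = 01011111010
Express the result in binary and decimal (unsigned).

Flip each bit (0->1, 1->0):
  01011111010
  10100000101

Answer: 10100000101 (1285)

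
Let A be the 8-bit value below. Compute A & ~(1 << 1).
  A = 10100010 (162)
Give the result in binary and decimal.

Mask = ~(1 << 1) = 11111101
Bit 1 of A is 1, so AND-ing with the mask clears it to 0.
  10100010
& 11111101
----------
  10100000

Answer: 10100000 (160)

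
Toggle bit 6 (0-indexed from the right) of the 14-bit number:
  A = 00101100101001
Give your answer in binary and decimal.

Mask = 1 << 6 = 00000001000000
Bit 6 of A is 0; XOR with the mask flips it to 1.
  00101100101001
^ 00000001000000
----------------
  00101101101001

Answer: 00101101101001 (2921)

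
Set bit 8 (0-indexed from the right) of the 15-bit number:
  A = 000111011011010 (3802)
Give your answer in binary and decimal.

Mask = 1 << 8 = 000000100000000
Bit 8 of A is 0, so OR-ing with the mask flips it to 1.
  000111011011010
| 000000100000000
-----------------
  000111111011010

Answer: 000111111011010 (4058)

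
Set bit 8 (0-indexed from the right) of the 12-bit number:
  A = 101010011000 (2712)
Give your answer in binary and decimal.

Mask = 1 << 8 = 000100000000
Bit 8 of A is 0, so OR-ing with the mask flips it to 1.
  101010011000
| 000100000000
--------------
  101110011000

Answer: 101110011000 (2968)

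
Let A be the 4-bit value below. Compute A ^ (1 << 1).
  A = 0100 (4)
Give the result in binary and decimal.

Mask = 1 << 1 = 0010
Bit 1 of A is 0; XOR with the mask flips it to 1.
  0100
^ 0010
------
  0110

Answer: 0110 (6)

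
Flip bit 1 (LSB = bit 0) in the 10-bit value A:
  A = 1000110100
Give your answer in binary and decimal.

Mask = 1 << 1 = 0000000010
Bit 1 of A is 0; XOR with the mask flips it to 1.
  1000110100
^ 0000000010
------------
  1000110110

Answer: 1000110110 (566)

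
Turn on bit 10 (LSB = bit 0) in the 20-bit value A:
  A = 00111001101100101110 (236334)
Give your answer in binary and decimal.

Mask = 1 << 10 = 00000000010000000000
Bit 10 of A is 0, so OR-ing with the mask flips it to 1.
  00111001101100101110
| 00000000010000000000
----------------------
  00111001111100101110

Answer: 00111001111100101110 (237358)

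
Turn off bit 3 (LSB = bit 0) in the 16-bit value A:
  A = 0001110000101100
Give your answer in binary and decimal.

Mask = ~(1 << 3) = 1111111111110111
Bit 3 of A is 1, so AND-ing with the mask clears it to 0.
  0001110000101100
& 1111111111110111
------------------
  0001110000100100

Answer: 0001110000100100 (7204)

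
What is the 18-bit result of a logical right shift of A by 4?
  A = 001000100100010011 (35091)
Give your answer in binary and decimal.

Logical shift right by 4: drop the bottom 4 bit(s), prepend 4 zero(s) on the left.
  001000100100010011  ->  keep [00100010010001], discard [0011], prepend 0000
= 000000100010010001

Answer: 000000100010010001 (2193)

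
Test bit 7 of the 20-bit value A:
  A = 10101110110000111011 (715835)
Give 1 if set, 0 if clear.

Bit 7 is the 8th from the right.
  10101110110000111011
              ^
That bit is 0.

Answer: 0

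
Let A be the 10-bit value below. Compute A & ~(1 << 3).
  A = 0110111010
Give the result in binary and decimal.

Mask = ~(1 << 3) = 1111110111
Bit 3 of A is 1, so AND-ing with the mask clears it to 0.
  0110111010
& 1111110111
------------
  0110110010

Answer: 0110110010 (434)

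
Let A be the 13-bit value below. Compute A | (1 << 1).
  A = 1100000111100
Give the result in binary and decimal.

Mask = 1 << 1 = 0000000000010
Bit 1 of A is 0, so OR-ing with the mask flips it to 1.
  1100000111100
| 0000000000010
---------------
  1100000111110

Answer: 1100000111110 (6206)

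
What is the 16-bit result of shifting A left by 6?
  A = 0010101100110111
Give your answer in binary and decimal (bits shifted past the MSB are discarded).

Shift left by 6: drop the top 6 bit(s), append 6 zero(s) on the right.
  0010101100110111  ->  discard [001010], keep [1100110111], append 000000
= 1100110111000000

Answer: 1100110111000000 (52672)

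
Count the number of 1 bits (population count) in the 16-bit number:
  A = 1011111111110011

1011111111110011
1-bits at positions (from bit 0 = LSB): 0, 1, 4, 5, 6, 7, 8, 9, 10, 11, 12, 13, 15
Count = 13

Answer: 13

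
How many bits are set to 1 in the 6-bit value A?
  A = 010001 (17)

010001
1-bits at positions (from bit 0 = LSB): 0, 4
Count = 2

Answer: 2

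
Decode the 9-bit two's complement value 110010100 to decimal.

MSB is 1, so the value is negative. Find the magnitude:
1. Invert bits:  001101011
2. Add 1:        001101100  = 108
3. Apply sign:   -108

Answer: -108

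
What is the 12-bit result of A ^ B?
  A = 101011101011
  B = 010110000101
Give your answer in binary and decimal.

Apply ^ to each column (1 where bits differ):
  101011101011
^ 010110000101
--------------
  111101101110

Answer: 111101101110 (3950)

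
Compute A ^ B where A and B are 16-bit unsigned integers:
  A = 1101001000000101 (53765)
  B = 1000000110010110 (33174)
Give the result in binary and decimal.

Apply ^ to each column (1 where bits differ):
  1101001000000101
^ 1000000110010110
------------------
  0101001110010011

Answer: 0101001110010011 (21395)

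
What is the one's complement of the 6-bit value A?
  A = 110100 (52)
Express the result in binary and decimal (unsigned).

Flip each bit (0->1, 1->0):
  110100
  001011

Answer: 001011 (11)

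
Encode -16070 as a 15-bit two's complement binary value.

1. Binary of +16070:  011111011000110
2. Invert bits:     100000100111001
3. Add 1:           100000100111010

Answer: 100000100111010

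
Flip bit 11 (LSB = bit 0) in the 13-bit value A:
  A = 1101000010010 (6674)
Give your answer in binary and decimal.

Mask = 1 << 11 = 0100000000000
Bit 11 of A is 1; XOR with the mask flips it to 0.
  1101000010010
^ 0100000000000
---------------
  1001000010010

Answer: 1001000010010 (4626)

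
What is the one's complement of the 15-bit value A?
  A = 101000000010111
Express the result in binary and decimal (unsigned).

Flip each bit (0->1, 1->0):
  101000000010111
  010111111101000

Answer: 010111111101000 (12264)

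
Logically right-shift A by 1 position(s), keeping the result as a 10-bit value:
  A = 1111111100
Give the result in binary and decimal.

Logical shift right by 1: drop the bottom 1 bit(s), prepend 1 zero(s) on the left.
  1111111100  ->  keep [111111110], discard [0], prepend 0
= 0111111110

Answer: 0111111110 (510)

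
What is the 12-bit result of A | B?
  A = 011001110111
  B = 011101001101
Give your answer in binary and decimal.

Apply | to each column (1 where either bit is 1):
  011001110111
| 011101001101
--------------
  011101111111

Answer: 011101111111 (1919)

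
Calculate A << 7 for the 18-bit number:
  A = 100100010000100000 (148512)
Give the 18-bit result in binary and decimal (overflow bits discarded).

Shift left by 7: drop the top 7 bit(s), append 7 zero(s) on the right.
  100100010000100000  ->  discard [1001000], keep [10000100000], append 0000000
= 100001000000000000

Answer: 100001000000000000 (135168)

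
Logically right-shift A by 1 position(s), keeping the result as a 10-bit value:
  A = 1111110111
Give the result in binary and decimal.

Logical shift right by 1: drop the bottom 1 bit(s), prepend 1 zero(s) on the left.
  1111110111  ->  keep [111111011], discard [1], prepend 0
= 0111111011

Answer: 0111111011 (507)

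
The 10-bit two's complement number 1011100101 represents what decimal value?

MSB is 1, so the value is negative. Find the magnitude:
1. Invert bits:  0100011010
2. Add 1:        0100011011  = 283
3. Apply sign:   -283

Answer: -283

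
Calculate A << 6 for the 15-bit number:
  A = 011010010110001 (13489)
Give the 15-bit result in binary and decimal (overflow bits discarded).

Shift left by 6: drop the top 6 bit(s), append 6 zero(s) on the right.
  011010010110001  ->  discard [011010], keep [010110001], append 000000
= 010110001000000

Answer: 010110001000000 (11328)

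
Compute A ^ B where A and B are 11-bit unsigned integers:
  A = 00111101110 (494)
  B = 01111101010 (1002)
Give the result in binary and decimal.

Apply ^ to each column (1 where bits differ):
  00111101110
^ 01111101010
-------------
  01000000100

Answer: 01000000100 (516)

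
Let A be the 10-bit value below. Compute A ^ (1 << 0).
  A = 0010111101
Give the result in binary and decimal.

Mask = 1 << 0 = 0000000001
Bit 0 of A is 1; XOR with the mask flips it to 0.
  0010111101
^ 0000000001
------------
  0010111100

Answer: 0010111100 (188)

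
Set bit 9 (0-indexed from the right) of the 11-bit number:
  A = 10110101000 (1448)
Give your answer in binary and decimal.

Mask = 1 << 9 = 01000000000
Bit 9 of A is 0, so OR-ing with the mask flips it to 1.
  10110101000
| 01000000000
-------------
  11110101000

Answer: 11110101000 (1960)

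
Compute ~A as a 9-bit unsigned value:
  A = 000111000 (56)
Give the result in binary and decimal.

Flip each bit (0->1, 1->0):
  000111000
  111000111

Answer: 111000111 (455)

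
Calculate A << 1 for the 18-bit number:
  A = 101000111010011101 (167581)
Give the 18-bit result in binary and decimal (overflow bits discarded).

Shift left by 1: drop the top 1 bit(s), append 1 zero(s) on the right.
  101000111010011101  ->  discard [1], keep [01000111010011101], append 0
= 010001110100111010

Answer: 010001110100111010 (73018)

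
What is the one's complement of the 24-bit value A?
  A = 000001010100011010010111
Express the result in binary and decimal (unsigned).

Flip each bit (0->1, 1->0):
  000001010100011010010111
  111110101011100101101000

Answer: 111110101011100101101000 (16431464)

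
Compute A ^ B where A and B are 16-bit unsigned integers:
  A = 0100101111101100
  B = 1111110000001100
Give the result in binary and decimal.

Apply ^ to each column (1 where bits differ):
  0100101111101100
^ 1111110000001100
------------------
  1011011111100000

Answer: 1011011111100000 (47072)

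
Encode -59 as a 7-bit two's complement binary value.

1. Binary of +59:  0111011
2. Invert bits:     1000100
3. Add 1:           1000101

Answer: 1000101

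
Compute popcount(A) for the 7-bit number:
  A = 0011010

0011010
1-bits at positions (from bit 0 = LSB): 1, 3, 4
Count = 3

Answer: 3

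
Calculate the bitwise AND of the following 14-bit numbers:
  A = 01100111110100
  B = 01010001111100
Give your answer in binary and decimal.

Apply & to each column (1 only where both bits are 1):
  01100111110100
& 01010001111100
----------------
  01000001110100

Answer: 01000001110100 (4212)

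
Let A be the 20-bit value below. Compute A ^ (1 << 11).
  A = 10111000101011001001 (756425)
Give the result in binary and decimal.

Mask = 1 << 11 = 00000000100000000000
Bit 11 of A is 1; XOR with the mask flips it to 0.
  10111000101011001001
^ 00000000100000000000
----------------------
  10111000001011001001

Answer: 10111000001011001001 (754377)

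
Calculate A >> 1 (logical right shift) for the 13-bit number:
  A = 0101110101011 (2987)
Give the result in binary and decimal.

Logical shift right by 1: drop the bottom 1 bit(s), prepend 1 zero(s) on the left.
  0101110101011  ->  keep [010111010101], discard [1], prepend 0
= 0010111010101

Answer: 0010111010101 (1493)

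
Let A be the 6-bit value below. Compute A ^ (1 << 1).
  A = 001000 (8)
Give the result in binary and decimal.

Mask = 1 << 1 = 000010
Bit 1 of A is 0; XOR with the mask flips it to 1.
  001000
^ 000010
--------
  001010

Answer: 001010 (10)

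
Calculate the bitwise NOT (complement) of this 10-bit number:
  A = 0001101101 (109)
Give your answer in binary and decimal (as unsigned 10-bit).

Flip each bit (0->1, 1->0):
  0001101101
  1110010010

Answer: 1110010010 (914)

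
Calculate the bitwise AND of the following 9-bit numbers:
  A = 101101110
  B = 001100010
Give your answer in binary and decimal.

Apply & to each column (1 only where both bits are 1):
  101101110
& 001100010
-----------
  001100010

Answer: 001100010 (98)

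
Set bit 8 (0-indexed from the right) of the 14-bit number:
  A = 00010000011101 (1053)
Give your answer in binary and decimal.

Mask = 1 << 8 = 00000100000000
Bit 8 of A is 0, so OR-ing with the mask flips it to 1.
  00010000011101
| 00000100000000
----------------
  00010100011101

Answer: 00010100011101 (1309)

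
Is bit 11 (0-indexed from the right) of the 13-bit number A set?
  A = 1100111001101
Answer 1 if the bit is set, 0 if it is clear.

Bit 11 is the 12th from the right.
  1100111001101
   ^
That bit is 1.

Answer: 1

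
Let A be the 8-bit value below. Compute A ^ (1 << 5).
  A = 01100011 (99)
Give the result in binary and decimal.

Mask = 1 << 5 = 00100000
Bit 5 of A is 1; XOR with the mask flips it to 0.
  01100011
^ 00100000
----------
  01000011

Answer: 01000011 (67)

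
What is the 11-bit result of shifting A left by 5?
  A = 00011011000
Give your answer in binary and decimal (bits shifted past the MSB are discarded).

Shift left by 5: drop the top 5 bit(s), append 5 zero(s) on the right.
  00011011000  ->  discard [00011], keep [011000], append 00000
= 01100000000

Answer: 01100000000 (768)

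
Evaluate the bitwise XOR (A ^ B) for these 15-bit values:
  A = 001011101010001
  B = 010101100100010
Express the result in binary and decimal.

Apply ^ to each column (1 where bits differ):
  001011101010001
^ 010101100100010
-----------------
  011110001110011

Answer: 011110001110011 (15475)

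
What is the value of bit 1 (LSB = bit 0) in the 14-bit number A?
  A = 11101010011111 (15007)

Bit 1 is the 2nd from the right.
  11101010011111
              ^
That bit is 1.

Answer: 1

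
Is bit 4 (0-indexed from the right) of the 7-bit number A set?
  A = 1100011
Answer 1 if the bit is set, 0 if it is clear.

Bit 4 is the 5th from the right.
  1100011
    ^
That bit is 0.

Answer: 0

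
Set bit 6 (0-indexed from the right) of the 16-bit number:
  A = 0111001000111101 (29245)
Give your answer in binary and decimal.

Mask = 1 << 6 = 0000000001000000
Bit 6 of A is 0, so OR-ing with the mask flips it to 1.
  0111001000111101
| 0000000001000000
------------------
  0111001001111101

Answer: 0111001001111101 (29309)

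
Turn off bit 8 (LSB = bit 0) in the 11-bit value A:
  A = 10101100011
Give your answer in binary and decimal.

Mask = ~(1 << 8) = 11011111111
Bit 8 of A is 1, so AND-ing with the mask clears it to 0.
  10101100011
& 11011111111
-------------
  10001100011

Answer: 10001100011 (1123)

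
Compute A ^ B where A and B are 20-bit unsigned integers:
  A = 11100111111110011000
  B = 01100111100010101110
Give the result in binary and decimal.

Apply ^ to each column (1 where bits differ):
  11100111111110011000
^ 01100111100010101110
----------------------
  10000000011100110110

Answer: 10000000011100110110 (526134)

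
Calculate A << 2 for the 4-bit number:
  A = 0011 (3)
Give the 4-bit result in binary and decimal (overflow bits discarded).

Shift left by 2: drop the top 2 bit(s), append 2 zero(s) on the right.
  0011  ->  discard [00], keep [11], append 00
= 1100

Answer: 1100 (12)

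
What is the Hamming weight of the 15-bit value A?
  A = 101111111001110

101111111001110
1-bits at positions (from bit 0 = LSB): 1, 2, 3, 6, 7, 8, 9, 10, 11, 12, 14
Count = 11

Answer: 11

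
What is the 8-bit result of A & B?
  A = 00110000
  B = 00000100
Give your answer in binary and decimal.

Apply & to each column (1 only where both bits are 1):
  00110000
& 00000100
----------
  00000000

Answer: 00000000 (0)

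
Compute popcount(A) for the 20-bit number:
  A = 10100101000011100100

10100101000011100100
1-bits at positions (from bit 0 = LSB): 2, 5, 6, 7, 12, 14, 17, 19
Count = 8

Answer: 8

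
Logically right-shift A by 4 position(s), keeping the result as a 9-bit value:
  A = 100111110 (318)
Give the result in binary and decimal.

Logical shift right by 4: drop the bottom 4 bit(s), prepend 4 zero(s) on the left.
  100111110  ->  keep [10011], discard [1110], prepend 0000
= 000010011

Answer: 000010011 (19)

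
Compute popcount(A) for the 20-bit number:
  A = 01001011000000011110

01001011000000011110
1-bits at positions (from bit 0 = LSB): 1, 2, 3, 4, 12, 13, 15, 18
Count = 8

Answer: 8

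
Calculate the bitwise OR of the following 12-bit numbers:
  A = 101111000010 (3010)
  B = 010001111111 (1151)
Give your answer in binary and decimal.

Apply | to each column (1 where either bit is 1):
  101111000010
| 010001111111
--------------
  111111111111

Answer: 111111111111 (4095)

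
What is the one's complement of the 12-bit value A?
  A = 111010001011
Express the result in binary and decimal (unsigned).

Flip each bit (0->1, 1->0):
  111010001011
  000101110100

Answer: 000101110100 (372)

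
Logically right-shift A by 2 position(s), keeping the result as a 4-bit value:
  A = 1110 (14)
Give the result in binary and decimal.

Logical shift right by 2: drop the bottom 2 bit(s), prepend 2 zero(s) on the left.
  1110  ->  keep [11], discard [10], prepend 00
= 0011

Answer: 0011 (3)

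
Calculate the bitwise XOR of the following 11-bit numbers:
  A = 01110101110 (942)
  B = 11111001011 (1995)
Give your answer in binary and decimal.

Apply ^ to each column (1 where bits differ):
  01110101110
^ 11111001011
-------------
  10001100101

Answer: 10001100101 (1125)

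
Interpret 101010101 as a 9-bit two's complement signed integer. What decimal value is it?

MSB is 1, so the value is negative. Find the magnitude:
1. Invert bits:  010101010
2. Add 1:        010101011  = 171
3. Apply sign:   -171

Answer: -171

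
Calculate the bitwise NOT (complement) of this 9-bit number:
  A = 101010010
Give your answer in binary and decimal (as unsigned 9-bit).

Flip each bit (0->1, 1->0):
  101010010
  010101101

Answer: 010101101 (173)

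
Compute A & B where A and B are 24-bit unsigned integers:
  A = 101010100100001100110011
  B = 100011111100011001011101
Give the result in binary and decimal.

Apply & to each column (1 only where both bits are 1):
  101010100100001100110011
& 100011111100011001011101
--------------------------
  100010100100001000010001

Answer: 100010100100001000010001 (9060881)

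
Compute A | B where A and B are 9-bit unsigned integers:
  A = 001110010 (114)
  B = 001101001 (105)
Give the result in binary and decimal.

Apply | to each column (1 where either bit is 1):
  001110010
| 001101001
-----------
  001111011

Answer: 001111011 (123)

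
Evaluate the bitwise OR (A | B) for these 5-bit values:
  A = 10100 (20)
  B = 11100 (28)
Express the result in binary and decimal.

Apply | to each column (1 where either bit is 1):
  10100
| 11100
-------
  11100

Answer: 11100 (28)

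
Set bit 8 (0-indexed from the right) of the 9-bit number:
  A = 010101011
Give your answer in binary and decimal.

Mask = 1 << 8 = 100000000
Bit 8 of A is 0, so OR-ing with the mask flips it to 1.
  010101011
| 100000000
-----------
  110101011

Answer: 110101011 (427)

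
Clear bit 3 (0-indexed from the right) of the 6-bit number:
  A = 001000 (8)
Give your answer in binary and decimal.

Mask = ~(1 << 3) = 110111
Bit 3 of A is 1, so AND-ing with the mask clears it to 0.
  001000
& 110111
--------
  000000

Answer: 000000 (0)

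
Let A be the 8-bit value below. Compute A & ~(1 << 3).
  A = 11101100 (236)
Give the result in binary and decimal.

Mask = ~(1 << 3) = 11110111
Bit 3 of A is 1, so AND-ing with the mask clears it to 0.
  11101100
& 11110111
----------
  11100100

Answer: 11100100 (228)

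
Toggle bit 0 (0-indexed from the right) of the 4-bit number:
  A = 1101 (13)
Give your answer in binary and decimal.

Mask = 1 << 0 = 0001
Bit 0 of A is 1; XOR with the mask flips it to 0.
  1101
^ 0001
------
  1100

Answer: 1100 (12)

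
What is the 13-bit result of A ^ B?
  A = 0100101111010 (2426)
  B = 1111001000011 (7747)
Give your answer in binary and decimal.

Apply ^ to each column (1 where bits differ):
  0100101111010
^ 1111001000011
---------------
  1011100111001

Answer: 1011100111001 (5945)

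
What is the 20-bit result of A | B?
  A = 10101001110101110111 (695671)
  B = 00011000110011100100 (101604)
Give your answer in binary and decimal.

Apply | to each column (1 where either bit is 1):
  10101001110101110111
| 00011000110011100100
----------------------
  10111001110111110111

Answer: 10111001110111110111 (761335)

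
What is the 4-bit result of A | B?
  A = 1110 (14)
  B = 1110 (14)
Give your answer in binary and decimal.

Apply | to each column (1 where either bit is 1):
  1110
| 1110
------
  1110

Answer: 1110 (14)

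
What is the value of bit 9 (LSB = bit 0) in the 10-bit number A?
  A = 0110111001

Bit 9 is the 10th from the right.
  0110111001
  ^
That bit is 0.

Answer: 0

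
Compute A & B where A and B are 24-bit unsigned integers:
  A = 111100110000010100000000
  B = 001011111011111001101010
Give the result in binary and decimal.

Apply & to each column (1 only where both bits are 1):
  111100110000010100000000
& 001011111011111001101010
--------------------------
  001000110000010000000000

Answer: 001000110000010000000000 (2294784)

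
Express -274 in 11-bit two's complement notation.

1. Binary of +274:  00100010010
2. Invert bits:     11011101101
3. Add 1:           11011101110

Answer: 11011101110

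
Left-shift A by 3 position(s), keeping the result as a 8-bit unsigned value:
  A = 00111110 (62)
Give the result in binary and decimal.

Shift left by 3: drop the top 3 bit(s), append 3 zero(s) on the right.
  00111110  ->  discard [001], keep [11110], append 000
= 11110000

Answer: 11110000 (240)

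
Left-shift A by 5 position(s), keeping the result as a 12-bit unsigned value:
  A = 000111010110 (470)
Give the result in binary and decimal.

Shift left by 5: drop the top 5 bit(s), append 5 zero(s) on the right.
  000111010110  ->  discard [00011], keep [1010110], append 00000
= 101011000000

Answer: 101011000000 (2752)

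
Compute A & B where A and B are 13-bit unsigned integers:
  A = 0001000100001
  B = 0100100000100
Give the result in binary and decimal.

Apply & to each column (1 only where both bits are 1):
  0001000100001
& 0100100000100
---------------
  0000000000000

Answer: 0000000000000 (0)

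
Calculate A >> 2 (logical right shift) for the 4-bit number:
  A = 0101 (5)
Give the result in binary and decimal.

Logical shift right by 2: drop the bottom 2 bit(s), prepend 2 zero(s) on the left.
  0101  ->  keep [01], discard [01], prepend 00
= 0001

Answer: 0001 (1)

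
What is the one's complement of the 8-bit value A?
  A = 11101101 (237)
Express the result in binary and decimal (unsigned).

Flip each bit (0->1, 1->0):
  11101101
  00010010

Answer: 00010010 (18)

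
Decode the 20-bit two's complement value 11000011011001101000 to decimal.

MSB is 1, so the value is negative. Find the magnitude:
1. Invert bits:  00111100100110010111
2. Add 1:        00111100100110011000  = 248216
3. Apply sign:   -248216

Answer: -248216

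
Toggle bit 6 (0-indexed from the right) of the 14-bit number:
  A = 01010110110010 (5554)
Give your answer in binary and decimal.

Mask = 1 << 6 = 00000001000000
Bit 6 of A is 0; XOR with the mask flips it to 1.
  01010110110010
^ 00000001000000
----------------
  01010111110010

Answer: 01010111110010 (5618)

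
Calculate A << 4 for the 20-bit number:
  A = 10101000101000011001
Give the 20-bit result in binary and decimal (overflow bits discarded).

Shift left by 4: drop the top 4 bit(s), append 4 zero(s) on the right.
  10101000101000011001  ->  discard [1010], keep [1000101000011001], append 0000
= 10001010000110010000

Answer: 10001010000110010000 (565648)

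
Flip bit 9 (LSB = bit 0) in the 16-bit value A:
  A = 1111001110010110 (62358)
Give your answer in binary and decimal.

Mask = 1 << 9 = 0000001000000000
Bit 9 of A is 1; XOR with the mask flips it to 0.
  1111001110010110
^ 0000001000000000
------------------
  1111000110010110

Answer: 1111000110010110 (61846)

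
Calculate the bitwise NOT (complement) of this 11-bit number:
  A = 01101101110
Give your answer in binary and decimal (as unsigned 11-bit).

Flip each bit (0->1, 1->0):
  01101101110
  10010010001

Answer: 10010010001 (1169)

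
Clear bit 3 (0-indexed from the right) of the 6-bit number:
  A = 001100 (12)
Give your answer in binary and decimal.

Mask = ~(1 << 3) = 110111
Bit 3 of A is 1, so AND-ing with the mask clears it to 0.
  001100
& 110111
--------
  000100

Answer: 000100 (4)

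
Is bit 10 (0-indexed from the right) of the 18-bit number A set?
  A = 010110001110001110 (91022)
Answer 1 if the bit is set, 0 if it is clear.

Bit 10 is the 11th from the right.
  010110001110001110
         ^
That bit is 0.

Answer: 0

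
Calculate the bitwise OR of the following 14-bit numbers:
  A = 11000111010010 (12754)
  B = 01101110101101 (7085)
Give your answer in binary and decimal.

Apply | to each column (1 where either bit is 1):
  11000111010010
| 01101110101101
----------------
  11101111111111

Answer: 11101111111111 (15359)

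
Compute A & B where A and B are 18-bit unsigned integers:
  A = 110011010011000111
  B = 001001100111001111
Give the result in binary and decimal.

Apply & to each column (1 only where both bits are 1):
  110011010011000111
& 001001100111001111
--------------------
  000001000011000111

Answer: 000001000011000111 (4295)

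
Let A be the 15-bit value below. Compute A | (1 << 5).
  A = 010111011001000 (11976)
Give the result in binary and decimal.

Mask = 1 << 5 = 000000000100000
Bit 5 of A is 0, so OR-ing with the mask flips it to 1.
  010111011001000
| 000000000100000
-----------------
  010111011101000

Answer: 010111011101000 (12008)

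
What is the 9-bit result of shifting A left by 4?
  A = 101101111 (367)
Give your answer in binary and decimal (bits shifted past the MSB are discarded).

Shift left by 4: drop the top 4 bit(s), append 4 zero(s) on the right.
  101101111  ->  discard [1011], keep [01111], append 0000
= 011110000

Answer: 011110000 (240)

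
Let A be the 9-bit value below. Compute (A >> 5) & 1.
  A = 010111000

Bit 5 is the 6th from the right.
  010111000
     ^
That bit is 1.

Answer: 1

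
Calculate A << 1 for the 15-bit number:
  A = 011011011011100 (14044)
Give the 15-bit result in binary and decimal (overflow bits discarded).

Shift left by 1: drop the top 1 bit(s), append 1 zero(s) on the right.
  011011011011100  ->  discard [0], keep [11011011011100], append 0
= 110110110111000

Answer: 110110110111000 (28088)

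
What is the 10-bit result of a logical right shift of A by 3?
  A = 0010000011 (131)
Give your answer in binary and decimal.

Logical shift right by 3: drop the bottom 3 bit(s), prepend 3 zero(s) on the left.
  0010000011  ->  keep [0010000], discard [011], prepend 000
= 0000010000

Answer: 0000010000 (16)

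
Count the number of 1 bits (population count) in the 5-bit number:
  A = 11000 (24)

11000
1-bits at positions (from bit 0 = LSB): 3, 4
Count = 2

Answer: 2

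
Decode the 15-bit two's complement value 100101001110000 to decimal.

MSB is 1, so the value is negative. Find the magnitude:
1. Invert bits:  011010110001111
2. Add 1:        011010110010000  = 13712
3. Apply sign:   -13712

Answer: -13712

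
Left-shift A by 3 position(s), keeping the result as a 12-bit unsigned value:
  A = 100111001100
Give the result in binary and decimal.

Shift left by 3: drop the top 3 bit(s), append 3 zero(s) on the right.
  100111001100  ->  discard [100], keep [111001100], append 000
= 111001100000

Answer: 111001100000 (3680)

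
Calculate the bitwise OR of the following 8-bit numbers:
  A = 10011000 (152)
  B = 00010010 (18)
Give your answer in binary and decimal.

Apply | to each column (1 where either bit is 1):
  10011000
| 00010010
----------
  10011010

Answer: 10011010 (154)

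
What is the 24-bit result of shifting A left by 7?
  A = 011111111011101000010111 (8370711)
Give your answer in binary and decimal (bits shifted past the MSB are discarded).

Shift left by 7: drop the top 7 bit(s), append 7 zero(s) on the right.
  011111111011101000010111  ->  discard [0111111], keep [11011101000010111], append 0000000
= 110111010000101110000000

Answer: 110111010000101110000000 (14486400)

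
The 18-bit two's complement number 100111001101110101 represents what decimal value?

MSB is 1, so the value is negative. Find the magnitude:
1. Invert bits:  011000110010001010
2. Add 1:        011000110010001011  = 101515
3. Apply sign:   -101515

Answer: -101515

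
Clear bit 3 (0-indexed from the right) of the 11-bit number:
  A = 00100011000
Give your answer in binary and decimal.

Mask = ~(1 << 3) = 11111110111
Bit 3 of A is 1, so AND-ing with the mask clears it to 0.
  00100011000
& 11111110111
-------------
  00100010000

Answer: 00100010000 (272)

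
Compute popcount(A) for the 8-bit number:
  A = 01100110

01100110
1-bits at positions (from bit 0 = LSB): 1, 2, 5, 6
Count = 4

Answer: 4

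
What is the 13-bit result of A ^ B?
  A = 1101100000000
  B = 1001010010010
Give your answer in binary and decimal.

Apply ^ to each column (1 where bits differ):
  1101100000000
^ 1001010010010
---------------
  0100110010010

Answer: 0100110010010 (2450)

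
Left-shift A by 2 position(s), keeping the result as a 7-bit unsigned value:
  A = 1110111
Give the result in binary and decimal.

Shift left by 2: drop the top 2 bit(s), append 2 zero(s) on the right.
  1110111  ->  discard [11], keep [10111], append 00
= 1011100

Answer: 1011100 (92)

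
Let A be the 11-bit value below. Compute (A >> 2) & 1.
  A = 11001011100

Bit 2 is the 3rd from the right.
  11001011100
          ^
That bit is 1.

Answer: 1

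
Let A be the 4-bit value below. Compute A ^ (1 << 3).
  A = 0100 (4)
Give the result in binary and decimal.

Mask = 1 << 3 = 1000
Bit 3 of A is 0; XOR with the mask flips it to 1.
  0100
^ 1000
------
  1100

Answer: 1100 (12)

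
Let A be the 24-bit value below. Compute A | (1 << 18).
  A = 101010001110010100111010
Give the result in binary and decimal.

Mask = 1 << 18 = 000001000000000000000000
Bit 18 of A is 0, so OR-ing with the mask flips it to 1.
  101010001110010100111010
| 000001000000000000000000
--------------------------
  101011001110010100111010

Answer: 101011001110010100111010 (11330874)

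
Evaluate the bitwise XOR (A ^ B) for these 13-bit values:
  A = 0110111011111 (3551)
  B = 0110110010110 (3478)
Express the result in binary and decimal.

Apply ^ to each column (1 where bits differ):
  0110111011111
^ 0110110010110
---------------
  0000001001001

Answer: 0000001001001 (73)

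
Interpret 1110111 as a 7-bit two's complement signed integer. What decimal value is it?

MSB is 1, so the value is negative. Find the magnitude:
1. Invert bits:  0001000
2. Add 1:        0001001  = 9
3. Apply sign:   -9

Answer: -9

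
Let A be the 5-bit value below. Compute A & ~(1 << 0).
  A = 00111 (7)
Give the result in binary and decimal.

Mask = ~(1 << 0) = 11110
Bit 0 of A is 1, so AND-ing with the mask clears it to 0.
  00111
& 11110
-------
  00110

Answer: 00110 (6)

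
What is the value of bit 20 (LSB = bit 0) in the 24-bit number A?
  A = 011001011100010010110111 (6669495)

Bit 20 is the 21st from the right.
  011001011100010010110111
     ^
That bit is 0.

Answer: 0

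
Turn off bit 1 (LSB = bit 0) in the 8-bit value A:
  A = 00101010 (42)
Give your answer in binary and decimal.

Mask = ~(1 << 1) = 11111101
Bit 1 of A is 1, so AND-ing with the mask clears it to 0.
  00101010
& 11111101
----------
  00101000

Answer: 00101000 (40)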